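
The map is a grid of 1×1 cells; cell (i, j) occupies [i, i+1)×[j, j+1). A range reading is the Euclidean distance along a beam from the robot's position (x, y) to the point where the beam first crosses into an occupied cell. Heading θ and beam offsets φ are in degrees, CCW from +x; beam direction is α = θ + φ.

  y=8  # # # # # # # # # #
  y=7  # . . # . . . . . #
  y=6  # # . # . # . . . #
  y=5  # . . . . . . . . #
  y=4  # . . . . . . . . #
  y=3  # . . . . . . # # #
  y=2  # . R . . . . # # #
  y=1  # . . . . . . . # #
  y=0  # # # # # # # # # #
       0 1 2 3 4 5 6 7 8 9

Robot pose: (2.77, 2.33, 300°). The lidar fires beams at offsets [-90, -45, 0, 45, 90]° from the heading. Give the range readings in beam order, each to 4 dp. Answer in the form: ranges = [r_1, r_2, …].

ranges = [2.0438, 1.3769, 1.5358, 5.1387, 7.1938]

beam 1: φ=-90°, α=210°
  direction (-0.8660, -0.5000); cell (2,2); t to first gridline: x 0.8891, y 0.6600 (then +1.1547 / +2.0000)
    (2,1) via y @ 0.6600
    (1,1) via x @ 0.8891
    (0,1) via x @ 2.0438  # hit
  → r_1 = 2.0438
beam 2: φ=-45°, α=255°
  direction (-0.2588, -0.9659); cell (2,2); t to first gridline: x 2.9751, y 0.3416 (then +3.8637 / +1.0353)
    (2,1) via y @ 0.3416
    (2,0) via y @ 1.3769  # hit
  → r_2 = 1.3769
beam 3: φ=0°, α=300°
  direction (0.5000, -0.8660); cell (2,2); t to first gridline: x 0.4600, y 0.3811 (then +2.0000 / +1.1547)
    (2,1) via y @ 0.3811
    (3,1) via x @ 0.4600
    (3,0) via y @ 1.5358  # hit
  → r_3 = 1.5358
beam 4: φ=45°, α=345°
  direction (0.9659, -0.2588); cell (2,2); t to first gridline: x 0.2381, y 1.2750 (then +1.0353 / +3.8637)
    (3,2) via x @ 0.2381
    (4,2) via x @ 1.2734
    (4,1) via y @ 1.2750
    (5,1) via x @ 2.3087
    (6,1) via x @ 3.3439
    (7,1) via x @ 4.3792
    (7,0) via y @ 5.1387  # hit
  → r_4 = 5.1387
beam 5: φ=90°, α=30°
  direction (0.8660, 0.5000); cell (2,2); t to first gridline: x 0.2656, y 1.3400 (then +1.1547 / +2.0000)
    (3,2) via x @ 0.2656
    (3,3) via y @ 1.3400
    (4,3) via x @ 1.4203
    (5,3) via x @ 2.5750
    (5,4) via y @ 3.3400
    (6,4) via x @ 3.7297
    (7,4) via x @ 4.8844
    (7,5) via y @ 5.3400
    (8,5) via x @ 6.0391
    (9,5) via x @ 7.1938  # hit
  → r_5 = 7.1938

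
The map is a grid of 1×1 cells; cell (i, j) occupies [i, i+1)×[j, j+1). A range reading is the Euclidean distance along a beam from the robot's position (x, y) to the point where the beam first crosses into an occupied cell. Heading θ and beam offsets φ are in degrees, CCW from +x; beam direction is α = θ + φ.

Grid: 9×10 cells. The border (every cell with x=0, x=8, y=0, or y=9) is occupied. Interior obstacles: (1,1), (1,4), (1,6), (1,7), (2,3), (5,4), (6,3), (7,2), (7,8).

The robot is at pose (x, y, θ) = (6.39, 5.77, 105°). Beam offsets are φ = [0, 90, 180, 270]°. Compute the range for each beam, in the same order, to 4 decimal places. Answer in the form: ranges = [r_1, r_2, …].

ranges = [3.3439, 4.5449, 1.8324, 1.6668]

beam 1: φ=0°, α=105°
  cosα=-0.2588 sinα=0.9659 | (6,5) | tMaxX 1.5068 tMaxY 0.2381 | tΔX 3.8637 tΔY 1.0353
    t=0.2381 [y] (6,6)
    t=1.2734 [y] (6,7)
    t=1.5068 [x] (5,7)
    t=2.3087 [y] (5,8)
    t=3.3439 [y] (5,9) — stop
  → r_1 = 3.3439
beam 2: φ=90°, α=195°
  cosα=-0.9659 sinα=-0.2588 | (6,5) | tMaxX 0.4038 tMaxY 2.9751 | tΔX 1.0353 tΔY 3.8637
    t=0.4038 [x] (5,5)
    t=1.4390 [x] (4,5)
    t=2.4743 [x] (3,5)
    t=2.9751 [y] (3,4)
    t=3.5096 [x] (2,4)
    t=4.5449 [x] (1,4) — stop
  → r_2 = 4.5449
beam 3: φ=180°, α=285°
  cosα=0.2588 sinα=-0.9659 | (6,5) | tMaxX 2.3569 tMaxY 0.7972 | tΔX 3.8637 tΔY 1.0353
    t=0.7972 [y] (6,4)
    t=1.8324 [y] (6,3) — stop
  → r_3 = 1.8324
beam 4: φ=270°, α=15°
  cosα=0.9659 sinα=0.2588 | (6,5) | tMaxX 0.6315 tMaxY 0.8887 | tΔX 1.0353 tΔY 3.8637
    t=0.6315 [x] (7,5)
    t=0.8887 [y] (7,6)
    t=1.6668 [x] (8,6) — stop
  → r_4 = 1.6668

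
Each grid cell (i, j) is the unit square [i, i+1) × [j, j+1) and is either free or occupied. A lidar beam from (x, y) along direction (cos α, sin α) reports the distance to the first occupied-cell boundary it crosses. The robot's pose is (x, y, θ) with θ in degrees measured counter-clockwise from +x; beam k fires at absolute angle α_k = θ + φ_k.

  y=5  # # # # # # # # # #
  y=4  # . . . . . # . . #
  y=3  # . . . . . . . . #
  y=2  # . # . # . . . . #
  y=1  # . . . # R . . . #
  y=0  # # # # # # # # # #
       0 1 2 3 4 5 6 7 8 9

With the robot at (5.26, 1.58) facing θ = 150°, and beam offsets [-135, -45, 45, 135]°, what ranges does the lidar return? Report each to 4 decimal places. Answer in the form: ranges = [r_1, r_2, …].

beam 1: φ=-135°, α=15°
  direction (0.9659, 0.2588); cell (5,1); t to first gridline: x 0.7661, y 1.6228 (then +1.0353 / +3.8637)
    (6,1) via x @ 0.7661
    (6,2) via y @ 1.6228
    (7,2) via x @ 1.8014
    (8,2) via x @ 2.8367
    (9,2) via x @ 3.8719  # hit
  → r_1 = 3.8719
beam 2: φ=-45°, α=105°
  direction (-0.2588, 0.9659); cell (5,1); t to first gridline: x 1.0046, y 0.4348 (then +3.8637 / +1.0353)
    (5,2) via y @ 0.4348
    (4,2) via x @ 1.0046  # hit
  → r_2 = 1.0046
beam 3: φ=45°, α=195°
  direction (-0.9659, -0.2588); cell (5,1); t to first gridline: x 0.2692, y 2.2409 (then +1.0353 / +3.8637)
    (4,1) via x @ 0.2692  # hit
  → r_3 = 0.2692
beam 4: φ=135°, α=285°
  direction (0.2588, -0.9659); cell (5,1); t to first gridline: x 2.8591, y 0.6005 (then +3.8637 / +1.0353)
    (5,0) via y @ 0.6005  # hit
  → r_4 = 0.6005

ranges = [3.8719, 1.0046, 0.2692, 0.6005]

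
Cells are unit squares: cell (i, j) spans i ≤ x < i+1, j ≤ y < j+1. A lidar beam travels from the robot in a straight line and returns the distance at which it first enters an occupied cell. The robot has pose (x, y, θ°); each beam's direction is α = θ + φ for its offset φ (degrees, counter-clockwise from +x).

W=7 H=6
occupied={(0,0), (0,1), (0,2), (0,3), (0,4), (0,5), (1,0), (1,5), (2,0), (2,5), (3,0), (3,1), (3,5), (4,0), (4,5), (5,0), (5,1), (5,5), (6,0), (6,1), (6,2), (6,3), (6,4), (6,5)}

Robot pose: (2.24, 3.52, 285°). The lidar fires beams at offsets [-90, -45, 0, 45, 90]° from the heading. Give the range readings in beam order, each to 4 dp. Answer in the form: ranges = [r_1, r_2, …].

ranges = [1.2837, 2.4800, 2.6089, 3.1870, 3.8926]

beam 1: φ=-90°, α=195°
  cosα=-0.9659 sinα=-0.2588 | (2,3) | tMaxX 0.2485 tMaxY 2.0091 | tΔX 1.0353 tΔY 3.8637
    t=0.2485 [x] (1,3)
    t=1.2837 [x] (0,3) — stop
  → r_1 = 1.2837
beam 2: φ=-45°, α=240°
  cosα=-0.5000 sinα=-0.8660 | (2,3) | tMaxX 0.4800 tMaxY 0.6004 | tΔX 2.0000 tΔY 1.1547
    t=0.4800 [x] (1,3)
    t=0.6004 [y] (1,2)
    t=1.7551 [y] (1,1)
    t=2.4800 [x] (0,1) — stop
  → r_2 = 2.4800
beam 3: φ=0°, α=285°
  cosα=0.2588 sinα=-0.9659 | (2,3) | tMaxX 2.9364 tMaxY 0.5383 | tΔX 3.8637 tΔY 1.0353
    t=0.5383 [y] (2,2)
    t=1.5736 [y] (2,1)
    t=2.6089 [y] (2,0) — stop
  → r_3 = 2.6089
beam 4: φ=45°, α=330°
  cosα=0.8660 sinα=-0.5000 | (2,3) | tMaxX 0.8776 tMaxY 1.0400 | tΔX 1.1547 tΔY 2.0000
    t=0.8776 [x] (3,3)
    t=1.0400 [y] (3,2)
    t=2.0323 [x] (4,2)
    t=3.0400 [y] (4,1)
    t=3.1870 [x] (5,1) — stop
  → r_4 = 3.1870
beam 5: φ=90°, α=15°
  cosα=0.9659 sinα=0.2588 | (2,3) | tMaxX 0.7868 tMaxY 1.8546 | tΔX 1.0353 tΔY 3.8637
    t=0.7868 [x] (3,3)
    t=1.8221 [x] (4,3)
    t=1.8546 [y] (4,4)
    t=2.8574 [x] (5,4)
    t=3.8926 [x] (6,4) — stop
  → r_5 = 3.8926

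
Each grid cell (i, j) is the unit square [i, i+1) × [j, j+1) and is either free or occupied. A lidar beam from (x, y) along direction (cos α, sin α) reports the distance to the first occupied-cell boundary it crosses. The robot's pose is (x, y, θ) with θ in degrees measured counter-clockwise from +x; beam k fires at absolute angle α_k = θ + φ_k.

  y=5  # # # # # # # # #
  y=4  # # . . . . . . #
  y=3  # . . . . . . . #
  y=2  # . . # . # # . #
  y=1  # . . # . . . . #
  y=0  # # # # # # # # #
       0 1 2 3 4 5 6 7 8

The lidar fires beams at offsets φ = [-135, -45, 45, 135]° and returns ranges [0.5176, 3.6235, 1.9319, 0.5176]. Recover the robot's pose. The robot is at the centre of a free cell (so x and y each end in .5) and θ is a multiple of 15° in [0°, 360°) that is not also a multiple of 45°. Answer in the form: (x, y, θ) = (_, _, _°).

(x, y, θ) = (7.5, 1.5, 150°)

Enumerate (i+0.5, j+0.5, θ) over the 23 free cells and 16 admissible headings. For each, cast all 4 beams and compare to the given ranges.
  (5.5, 3.5, 150°): beam 1 = 2.5882 ≠ 0.5176 ✗
  (7.5, 4.5, 240°): beam 2 = 6.7293 ≠ 3.6235 ✗
  (5.5, 3.5, 300°): beam 1 = 3.6235 ≠ 0.5176 ✗
  (1.5, 1.5, 150°): beam 1 = 1.5529 ≠ 0.5176 ✗
  …
  (7.5, 1.5, 150°): r_1=0.5176, r_2=3.6235, r_3=1.9319, r_4=0.5176 — all match ✓
No second candidate reproduces the full scan.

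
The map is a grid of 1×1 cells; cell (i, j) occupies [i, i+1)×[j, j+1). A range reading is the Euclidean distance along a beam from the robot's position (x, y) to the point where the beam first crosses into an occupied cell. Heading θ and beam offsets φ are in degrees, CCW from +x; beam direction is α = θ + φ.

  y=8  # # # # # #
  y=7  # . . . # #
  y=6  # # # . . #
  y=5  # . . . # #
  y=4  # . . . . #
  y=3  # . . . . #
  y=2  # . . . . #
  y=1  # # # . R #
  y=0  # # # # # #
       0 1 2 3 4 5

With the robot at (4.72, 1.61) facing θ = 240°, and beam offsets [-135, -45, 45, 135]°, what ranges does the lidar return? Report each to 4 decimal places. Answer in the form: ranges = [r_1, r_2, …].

beam 1: φ=-135°, α=105°
  d=(-0.2588,0.9659)  start (4,1)  tX=2.7819 tY=0.4038  stride 1/|dx|=3.8637 1/|dy|=1.0353
    cross y-line → (4,2), t=0.4038
    cross y-line → (4,3), t=1.4390
    cross y-line → (4,4), t=2.4743
    cross x-line → (3,4), t=2.7819
    cross y-line → (3,5), t=3.5096
    cross y-line → (3,6), t=4.5449
    cross y-line → (3,7), t=5.5801
    cross y-line → (3,8), t=6.6154 (wall)
  → r_1 = 6.6154
beam 2: φ=-45°, α=195°
  d=(-0.9659,-0.2588)  start (4,1)  tX=0.7454 tY=2.3569  stride 1/|dx|=1.0353 1/|dy|=3.8637
    cross x-line → (3,1), t=0.7454
    cross x-line → (2,1), t=1.7807 (wall)
  → r_2 = 1.7807
beam 3: φ=45°, α=285°
  d=(0.2588,-0.9659)  start (4,1)  tX=1.0818 tY=0.6315  stride 1/|dx|=3.8637 1/|dy|=1.0353
    cross y-line → (4,0), t=0.6315 (wall)
  → r_3 = 0.6315
beam 4: φ=135°, α=15°
  d=(0.9659,0.2588)  start (4,1)  tX=0.2899 tY=1.5068  stride 1/|dx|=1.0353 1/|dy|=3.8637
    cross x-line → (5,1), t=0.2899 (wall)
  → r_4 = 0.2899

ranges = [6.6154, 1.7807, 0.6315, 0.2899]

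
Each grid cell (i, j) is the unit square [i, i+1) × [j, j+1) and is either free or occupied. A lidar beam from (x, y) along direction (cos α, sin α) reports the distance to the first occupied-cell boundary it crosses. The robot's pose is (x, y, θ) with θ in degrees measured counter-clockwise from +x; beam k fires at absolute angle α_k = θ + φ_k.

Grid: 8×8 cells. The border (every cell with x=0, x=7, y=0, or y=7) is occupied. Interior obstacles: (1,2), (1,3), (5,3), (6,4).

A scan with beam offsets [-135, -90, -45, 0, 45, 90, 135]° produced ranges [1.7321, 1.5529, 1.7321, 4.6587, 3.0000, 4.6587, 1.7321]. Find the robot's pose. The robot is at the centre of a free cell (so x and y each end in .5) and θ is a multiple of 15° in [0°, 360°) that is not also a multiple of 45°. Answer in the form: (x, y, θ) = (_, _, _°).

Candidates: 32 free-cell centres × 16 headings = 512 poses. Raycast each; keep the one whose scan matches to 4 dp.
  (5.5, 5.5, 105°): beam 1 = 1.0000 ≠ 1.7321 ✗
  (6.5, 5.5, 60°): beam 1 = 0.5176 ≠ 1.7321 ✗
  (3.5, 4.5, 30°): beam 1 = 3.6235 ≠ 1.7321 ✗
  (6.5, 1.5, 150°): beam 1 = 0.5176 ≠ 1.7321 ✗
  …
  (2.5, 5.5, 285°): r_1=1.7321, r_2=1.5529, r_3=1.7321, r_4=4.6587, r_5=3.0000, r_6=4.6587, r_7=1.7321 — all match ✓
Unique over the lattice → pose = (2.5, 5.5, 285°).

(x, y, θ) = (2.5, 5.5, 285°)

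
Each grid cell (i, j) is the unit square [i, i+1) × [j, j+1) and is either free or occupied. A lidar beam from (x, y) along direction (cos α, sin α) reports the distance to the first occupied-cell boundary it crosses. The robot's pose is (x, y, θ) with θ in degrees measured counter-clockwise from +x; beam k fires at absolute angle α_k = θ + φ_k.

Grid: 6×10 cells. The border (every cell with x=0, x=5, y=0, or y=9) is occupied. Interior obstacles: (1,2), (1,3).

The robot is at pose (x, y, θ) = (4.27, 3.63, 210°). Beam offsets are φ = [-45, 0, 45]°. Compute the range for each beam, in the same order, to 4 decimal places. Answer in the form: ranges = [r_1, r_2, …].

beam 1: φ=-45°, α=165°
  direction (-0.9659, 0.2588); cell (4,3); t to first gridline: x 0.2795, y 1.4296 (then +1.0353 / +3.8637)
    (3,3) via x @ 0.2795
    (2,3) via x @ 1.3148
    (2,4) via y @ 1.4296
    (1,4) via x @ 2.3501
    (0,4) via x @ 3.3854  # hit
  → r_1 = 3.3854
beam 2: φ=0°, α=210°
  direction (-0.8660, -0.5000); cell (4,3); t to first gridline: x 0.3118, y 1.2600 (then +1.1547 / +2.0000)
    (3,3) via x @ 0.3118
    (3,2) via y @ 1.2600
    (2,2) via x @ 1.4665
    (1,2) via x @ 2.6212  # hit
  → r_2 = 2.6212
beam 3: φ=45°, α=255°
  direction (-0.2588, -0.9659); cell (4,3); t to first gridline: x 1.0432, y 0.6522 (then +3.8637 / +1.0353)
    (4,2) via y @ 0.6522
    (3,2) via x @ 1.0432
    (3,1) via y @ 1.6875
    (3,0) via y @ 2.7228  # hit
  → r_3 = 2.7228

ranges = [3.3854, 2.6212, 2.7228]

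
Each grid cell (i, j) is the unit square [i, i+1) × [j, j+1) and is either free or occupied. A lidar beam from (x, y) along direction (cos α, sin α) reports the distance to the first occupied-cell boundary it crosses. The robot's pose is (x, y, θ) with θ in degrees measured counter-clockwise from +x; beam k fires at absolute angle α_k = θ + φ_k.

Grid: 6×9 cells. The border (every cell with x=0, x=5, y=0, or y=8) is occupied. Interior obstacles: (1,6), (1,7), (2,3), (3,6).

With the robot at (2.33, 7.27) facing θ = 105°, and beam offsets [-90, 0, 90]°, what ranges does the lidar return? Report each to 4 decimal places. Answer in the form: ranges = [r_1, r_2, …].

beam 1: φ=-90°, α=15°
  direction (0.9659, 0.2588); cell (2,7); t to first gridline: x 0.6936, y 2.8205 (then +1.0353 / +3.8637)
    (3,7) via x @ 0.6936
    (4,7) via x @ 1.7289
    (5,7) via x @ 2.7642  # hit
  → r_1 = 2.7642
beam 2: φ=0°, α=105°
  direction (-0.2588, 0.9659); cell (2,7); t to first gridline: x 1.2750, y 0.7558 (then +3.8637 / +1.0353)
    (2,8) via y @ 0.7558  # hit
  → r_2 = 0.7558
beam 3: φ=90°, α=195°
  direction (-0.9659, -0.2588); cell (2,7); t to first gridline: x 0.3416, y 1.0432 (then +1.0353 / +3.8637)
    (1,7) via x @ 0.3416  # hit
  → r_3 = 0.3416

ranges = [2.7642, 0.7558, 0.3416]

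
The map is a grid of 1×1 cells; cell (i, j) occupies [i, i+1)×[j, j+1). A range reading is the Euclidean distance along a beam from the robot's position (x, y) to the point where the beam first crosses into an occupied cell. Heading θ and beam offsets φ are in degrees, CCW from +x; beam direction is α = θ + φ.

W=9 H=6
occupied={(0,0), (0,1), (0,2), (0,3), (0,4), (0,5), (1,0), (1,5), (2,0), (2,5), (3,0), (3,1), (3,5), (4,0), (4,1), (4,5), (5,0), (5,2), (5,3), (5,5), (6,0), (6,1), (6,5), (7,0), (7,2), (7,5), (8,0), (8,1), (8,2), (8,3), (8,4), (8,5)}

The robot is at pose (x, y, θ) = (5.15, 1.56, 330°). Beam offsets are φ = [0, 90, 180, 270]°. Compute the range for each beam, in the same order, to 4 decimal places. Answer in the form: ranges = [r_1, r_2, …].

ranges = [0.9815, 0.5081, 0.1732, 0.3000]

beam 1: φ=0°, α=330°
  cosα=0.8660 sinα=-0.5000 | (5,1) | tMaxX 0.9815 tMaxY 1.1200 | tΔX 1.1547 tΔY 2.0000
    t=0.9815 [x] (6,1) — stop
  → r_1 = 0.9815
beam 2: φ=90°, α=60°
  cosα=0.5000 sinα=0.8660 | (5,1) | tMaxX 1.7000 tMaxY 0.5081 | tΔX 2.0000 tΔY 1.1547
    t=0.5081 [y] (5,2) — stop
  → r_2 = 0.5081
beam 3: φ=180°, α=150°
  cosα=-0.8660 sinα=0.5000 | (5,1) | tMaxX 0.1732 tMaxY 0.8800 | tΔX 1.1547 tΔY 2.0000
    t=0.1732 [x] (4,1) — stop
  → r_3 = 0.1732
beam 4: φ=270°, α=240°
  cosα=-0.5000 sinα=-0.8660 | (5,1) | tMaxX 0.3000 tMaxY 0.6466 | tΔX 2.0000 tΔY 1.1547
    t=0.3000 [x] (4,1) — stop
  → r_4 = 0.3000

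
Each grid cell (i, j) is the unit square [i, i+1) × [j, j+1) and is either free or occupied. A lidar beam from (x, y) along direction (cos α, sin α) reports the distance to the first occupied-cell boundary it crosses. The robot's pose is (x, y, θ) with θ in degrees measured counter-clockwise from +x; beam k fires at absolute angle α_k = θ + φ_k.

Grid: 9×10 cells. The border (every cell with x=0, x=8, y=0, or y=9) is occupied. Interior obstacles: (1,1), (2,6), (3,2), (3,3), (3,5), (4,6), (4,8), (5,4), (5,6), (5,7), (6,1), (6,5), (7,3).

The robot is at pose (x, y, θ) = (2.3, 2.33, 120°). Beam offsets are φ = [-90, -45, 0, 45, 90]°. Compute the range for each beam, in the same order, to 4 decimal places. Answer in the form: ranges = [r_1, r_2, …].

ranges = [0.8083, 2.7642, 2.6000, 1.3459, 0.6600]

beam 1: φ=-90°, α=30°
  cosα=0.8660 sinα=0.5000 | (2,2) | tMaxX 0.8083 tMaxY 1.3400 | tΔX 1.1547 tΔY 2.0000
    t=0.8083 [x] (3,2) — stop
  → r_1 = 0.8083
beam 2: φ=-45°, α=75°
  cosα=0.2588 sinα=0.9659 | (2,2) | tMaxX 2.7046 tMaxY 0.6936 | tΔX 3.8637 tΔY 1.0353
    t=0.6936 [y] (2,3)
    t=1.7289 [y] (2,4)
    t=2.7046 [x] (3,4)
    t=2.7642 [y] (3,5) — stop
  → r_2 = 2.7642
beam 3: φ=0°, α=120°
  cosα=-0.5000 sinα=0.8660 | (2,2) | tMaxX 0.6000 tMaxY 0.7736 | tΔX 2.0000 tΔY 1.1547
    t=0.6000 [x] (1,2)
    t=0.7736 [y] (1,3)
    t=1.9283 [y] (1,4)
    t=2.6000 [x] (0,4) — stop
  → r_3 = 2.6000
beam 4: φ=45°, α=165°
  cosα=-0.9659 sinα=0.2588 | (2,2) | tMaxX 0.3106 tMaxY 2.5887 | tΔX 1.0353 tΔY 3.8637
    t=0.3106 [x] (1,2)
    t=1.3459 [x] (0,2) — stop
  → r_4 = 1.3459
beam 5: φ=90°, α=210°
  cosα=-0.8660 sinα=-0.5000 | (2,2) | tMaxX 0.3464 tMaxY 0.6600 | tΔX 1.1547 tΔY 2.0000
    t=0.3464 [x] (1,2)
    t=0.6600 [y] (1,1) — stop
  → r_5 = 0.6600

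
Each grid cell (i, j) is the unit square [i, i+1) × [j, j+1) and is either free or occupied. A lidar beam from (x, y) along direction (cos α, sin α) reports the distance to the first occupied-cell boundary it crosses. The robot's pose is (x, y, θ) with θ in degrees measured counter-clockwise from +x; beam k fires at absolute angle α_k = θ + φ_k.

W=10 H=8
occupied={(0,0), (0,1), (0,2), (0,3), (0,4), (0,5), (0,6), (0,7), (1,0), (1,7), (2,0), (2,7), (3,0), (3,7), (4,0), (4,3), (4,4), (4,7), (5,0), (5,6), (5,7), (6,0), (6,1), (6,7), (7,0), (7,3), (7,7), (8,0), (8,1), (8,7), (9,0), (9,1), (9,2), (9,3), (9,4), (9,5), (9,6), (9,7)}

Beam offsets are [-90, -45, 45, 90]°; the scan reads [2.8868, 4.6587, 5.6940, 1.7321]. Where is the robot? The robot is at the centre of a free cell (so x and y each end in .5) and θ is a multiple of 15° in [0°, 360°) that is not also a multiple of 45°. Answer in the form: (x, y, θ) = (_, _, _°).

(x, y, θ) = (3.5, 5.5, 300°)

Candidates: 42 free-cell centres × 16 headings = 672 poses. Raycast each; keep the one whose scan matches to 4 dp.
  (5.5, 2.5, 105°): beam 1 = 1.9319 ≠ 2.8868 ✗
  (1.5, 1.5, 255°): beam 1 = 0.5176 ≠ 2.8868 ✗
  (4.5, 2.5, 255°): beam 1 = 3.6235 ≠ 2.8868 ✗
  …
  (3.5, 5.5, 300°): r_1=2.8868, r_2=4.6587, r_3=5.6940, r_4=1.7321 — all match ✓
Unique over the lattice → pose = (3.5, 5.5, 300°).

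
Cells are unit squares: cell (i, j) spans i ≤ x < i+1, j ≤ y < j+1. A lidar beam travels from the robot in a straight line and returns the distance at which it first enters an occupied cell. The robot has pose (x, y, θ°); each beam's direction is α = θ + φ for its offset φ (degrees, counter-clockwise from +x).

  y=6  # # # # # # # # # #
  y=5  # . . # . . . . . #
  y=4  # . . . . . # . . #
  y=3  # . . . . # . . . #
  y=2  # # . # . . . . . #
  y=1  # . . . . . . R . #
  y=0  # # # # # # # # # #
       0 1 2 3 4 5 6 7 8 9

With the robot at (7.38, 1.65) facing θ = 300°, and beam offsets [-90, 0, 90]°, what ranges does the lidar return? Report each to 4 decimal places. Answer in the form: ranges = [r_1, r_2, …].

beam 1: φ=-90°, α=210°
  direction (-0.8660, -0.5000); cell (7,1); t to first gridline: x 0.4388, y 1.3000 (then +1.1547 / +2.0000)
    (6,1) via x @ 0.4388
    (6,0) via y @ 1.3000  # hit
  → r_1 = 1.3000
beam 2: φ=0°, α=300°
  direction (0.5000, -0.8660); cell (7,1); t to first gridline: x 1.2400, y 0.7506 (then +2.0000 / +1.1547)
    (7,0) via y @ 0.7506  # hit
  → r_2 = 0.7506
beam 3: φ=90°, α=30°
  direction (0.8660, 0.5000); cell (7,1); t to first gridline: x 0.7159, y 0.7000 (then +1.1547 / +2.0000)
    (7,2) via y @ 0.7000
    (8,2) via x @ 0.7159
    (9,2) via x @ 1.8706  # hit
  → r_3 = 1.8706

ranges = [1.3000, 0.7506, 1.8706]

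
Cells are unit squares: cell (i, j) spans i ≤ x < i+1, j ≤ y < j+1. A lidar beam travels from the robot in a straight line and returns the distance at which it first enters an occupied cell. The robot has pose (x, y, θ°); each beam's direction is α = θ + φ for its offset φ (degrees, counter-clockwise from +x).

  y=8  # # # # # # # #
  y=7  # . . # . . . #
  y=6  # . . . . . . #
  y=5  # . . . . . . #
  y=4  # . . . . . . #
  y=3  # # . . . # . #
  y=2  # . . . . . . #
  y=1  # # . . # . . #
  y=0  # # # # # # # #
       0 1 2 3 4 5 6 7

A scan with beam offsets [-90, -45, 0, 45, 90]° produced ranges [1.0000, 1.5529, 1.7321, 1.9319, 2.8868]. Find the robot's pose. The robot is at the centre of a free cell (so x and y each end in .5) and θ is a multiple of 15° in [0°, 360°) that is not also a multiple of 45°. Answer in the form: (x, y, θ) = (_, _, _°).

(x, y, θ) = (2.5, 2.5, 300°)

The pose lattice has 37·16 = 592 candidates. Test each by forward raycasting.
  (1.5, 5.5, 30°): beam 1 = 5.0000 ≠ 1.0000 ✗
  (2.5, 1.5, 105°): beam 1 = 1.5529 ≠ 1.0000 ✗
  (5.5, 7.5, 210°): beam 1 = 0.5774 ≠ 1.0000 ✗
  …
  (2.5, 2.5, 300°): r_1=1.0000, r_2=1.5529, r_3=1.7321, r_4=1.9319, r_5=2.8868 — all match ✓
No second candidate reproduces the full scan.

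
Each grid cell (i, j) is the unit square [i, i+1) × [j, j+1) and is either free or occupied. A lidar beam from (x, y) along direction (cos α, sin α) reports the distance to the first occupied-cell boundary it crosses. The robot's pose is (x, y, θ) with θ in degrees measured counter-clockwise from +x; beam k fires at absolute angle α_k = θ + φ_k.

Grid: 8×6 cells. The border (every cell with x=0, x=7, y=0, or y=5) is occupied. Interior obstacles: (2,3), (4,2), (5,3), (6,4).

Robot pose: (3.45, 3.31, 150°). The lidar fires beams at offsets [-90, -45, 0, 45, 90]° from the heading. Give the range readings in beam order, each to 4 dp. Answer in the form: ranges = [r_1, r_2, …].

beam 1: φ=-90°, α=60°
  dir = (cos 60°, sin 60°) = (0.5000, 0.8660); from cell (3,3)
  next x-line at t=1.1000, next y-line at t=0.7967; Δt_x=2.0000, Δt_y=1.1547
    y: enter (3,4) at t=0.7967
    x: enter (4,4) at t=1.1000
    y: enter (4,5) at t=1.9514 ← occupied
  → r_1 = 1.9514
beam 2: φ=-45°, α=105°
  dir = (cos 105°, sin 105°) = (-0.2588, 0.9659); from cell (3,3)
  next x-line at t=1.7387, next y-line at t=0.7143; Δt_x=3.8637, Δt_y=1.0353
    y: enter (3,4) at t=0.7143
    x: enter (2,4) at t=1.7387
    y: enter (2,5) at t=1.7496 ← occupied
  → r_2 = 1.7496
beam 3: φ=0°, α=150°
  dir = (cos 150°, sin 150°) = (-0.8660, 0.5000); from cell (3,3)
  next x-line at t=0.5196, next y-line at t=1.3800; Δt_x=1.1547, Δt_y=2.0000
    x: enter (2,3) at t=0.5196 ← occupied
  → r_3 = 0.5196
beam 4: φ=45°, α=195°
  dir = (cos 195°, sin 195°) = (-0.9659, -0.2588); from cell (3,3)
  next x-line at t=0.4659, next y-line at t=1.1977; Δt_x=1.0353, Δt_y=3.8637
    x: enter (2,3) at t=0.4659 ← occupied
  → r_4 = 0.4659
beam 5: φ=90°, α=240°
  dir = (cos 240°, sin 240°) = (-0.5000, -0.8660); from cell (3,3)
  next x-line at t=0.9000, next y-line at t=0.3580; Δt_x=2.0000, Δt_y=1.1547
    y: enter (3,2) at t=0.3580
    x: enter (2,2) at t=0.9000
    y: enter (2,1) at t=1.5127
    y: enter (2,0) at t=2.6674 ← occupied
  → r_5 = 2.6674

ranges = [1.9514, 1.7496, 0.5196, 0.4659, 2.6674]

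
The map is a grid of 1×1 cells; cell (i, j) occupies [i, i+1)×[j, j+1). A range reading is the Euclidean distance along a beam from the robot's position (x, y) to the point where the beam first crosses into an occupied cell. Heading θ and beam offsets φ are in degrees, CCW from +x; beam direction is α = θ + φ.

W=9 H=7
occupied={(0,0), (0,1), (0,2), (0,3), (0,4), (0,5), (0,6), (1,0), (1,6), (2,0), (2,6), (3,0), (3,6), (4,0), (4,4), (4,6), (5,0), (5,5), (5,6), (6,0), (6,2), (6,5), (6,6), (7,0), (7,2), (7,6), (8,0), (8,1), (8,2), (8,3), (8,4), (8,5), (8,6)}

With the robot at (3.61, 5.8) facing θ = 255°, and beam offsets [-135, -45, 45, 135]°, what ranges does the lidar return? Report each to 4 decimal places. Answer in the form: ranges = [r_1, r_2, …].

beam 1: φ=-135°, α=120°
  cosα=-0.5000 sinα=0.8660 | (3,5) | tMaxX 1.2200 tMaxY 0.2309 | tΔX 2.0000 tΔY 1.1547
    t=0.2309 [y] (3,6) — stop
  → r_1 = 0.2309
beam 2: φ=-45°, α=210°
  cosα=-0.8660 sinα=-0.5000 | (3,5) | tMaxX 0.7044 tMaxY 1.6000 | tΔX 1.1547 tΔY 2.0000
    t=0.7044 [x] (2,5)
    t=1.6000 [y] (2,4)
    t=1.8591 [x] (1,4)
    t=3.0138 [x] (0,4) — stop
  → r_2 = 3.0138
beam 3: φ=45°, α=300°
  cosα=0.5000 sinα=-0.8660 | (3,5) | tMaxX 0.7800 tMaxY 0.9238 | tΔX 2.0000 tΔY 1.1547
    t=0.7800 [x] (4,5)
    t=0.9238 [y] (4,4) — stop
  → r_3 = 0.9238
beam 4: φ=135°, α=30°
  cosα=0.8660 sinα=0.5000 | (3,5) | tMaxX 0.4503 tMaxY 0.4000 | tΔX 1.1547 tΔY 2.0000
    t=0.4000 [y] (3,6) — stop
  → r_4 = 0.4000

ranges = [0.2309, 3.0138, 0.9238, 0.4000]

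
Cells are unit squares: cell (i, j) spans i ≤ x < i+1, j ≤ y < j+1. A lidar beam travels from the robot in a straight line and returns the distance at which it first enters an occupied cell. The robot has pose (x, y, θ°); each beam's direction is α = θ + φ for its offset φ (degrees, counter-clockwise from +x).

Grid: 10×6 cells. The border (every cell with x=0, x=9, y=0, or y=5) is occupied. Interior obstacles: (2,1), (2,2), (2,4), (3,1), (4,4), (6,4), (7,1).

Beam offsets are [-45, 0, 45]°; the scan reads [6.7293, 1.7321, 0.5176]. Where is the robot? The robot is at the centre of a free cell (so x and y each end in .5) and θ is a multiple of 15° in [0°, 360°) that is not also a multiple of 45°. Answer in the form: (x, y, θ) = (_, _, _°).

Enumerate (i+0.5, j+0.5, θ) over the 25 free cells and 16 admissible headings. For each, cast all 3 beams and compare to the given ranges.
  (6.5, 2.5, 105°): beam 1 = 2.8868 ≠ 6.7293 ✗
  (7.5, 3.5, 60°): beam 1 = 1.5529 ≠ 6.7293 ✗
  (2.5, 3.5, 150°): beam 1 = 0.5176 ≠ 6.7293 ✗
  (7.5, 2.5, 105°): beam 1 = 2.8868 ≠ 6.7293 ✗
  …
  (2.5, 3.5, 30°): r_1=6.7293, r_2=1.7321, r_3=0.5176 — all match ✓
Only this pose fits every beam.

(x, y, θ) = (2.5, 3.5, 30°)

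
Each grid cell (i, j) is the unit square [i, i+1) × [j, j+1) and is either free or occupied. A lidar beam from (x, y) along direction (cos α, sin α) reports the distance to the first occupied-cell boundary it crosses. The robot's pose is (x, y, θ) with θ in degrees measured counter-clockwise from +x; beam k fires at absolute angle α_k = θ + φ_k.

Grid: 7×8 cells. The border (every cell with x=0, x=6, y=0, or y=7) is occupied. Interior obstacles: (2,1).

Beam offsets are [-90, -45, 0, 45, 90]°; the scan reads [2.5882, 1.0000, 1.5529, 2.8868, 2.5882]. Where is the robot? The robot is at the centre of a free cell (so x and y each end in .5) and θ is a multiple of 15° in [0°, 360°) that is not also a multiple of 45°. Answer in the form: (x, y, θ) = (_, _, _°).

Candidates: 29 free-cell centres × 16 headings = 464 poses. Raycast each; keep the one whose scan matches to 4 dp.
  (2.5, 2.5, 75°): beam 1 = 3.6235 ≠ 2.5882 ✗
  (2.5, 4.5, 30°): beam 1 = 4.0415 ≠ 2.5882 ✗
  (4.5, 4.5, 330°): beam 1 = 3.0000 ≠ 2.5882 ✗
  (4.5, 6.5, 285°): beam 1 = 3.6235 ≠ 2.5882 ✗
  (2.5, 3.5, 300°): beam 1 = 1.7321 ≠ 2.5882 ✗
  …
  (3.5, 2.5, 285°): r_1=2.5882, r_2=1.0000, r_3=1.5529, r_4=2.8868, r_5=2.5882 — all match ✓
Only this pose fits every beam.

(x, y, θ) = (3.5, 2.5, 285°)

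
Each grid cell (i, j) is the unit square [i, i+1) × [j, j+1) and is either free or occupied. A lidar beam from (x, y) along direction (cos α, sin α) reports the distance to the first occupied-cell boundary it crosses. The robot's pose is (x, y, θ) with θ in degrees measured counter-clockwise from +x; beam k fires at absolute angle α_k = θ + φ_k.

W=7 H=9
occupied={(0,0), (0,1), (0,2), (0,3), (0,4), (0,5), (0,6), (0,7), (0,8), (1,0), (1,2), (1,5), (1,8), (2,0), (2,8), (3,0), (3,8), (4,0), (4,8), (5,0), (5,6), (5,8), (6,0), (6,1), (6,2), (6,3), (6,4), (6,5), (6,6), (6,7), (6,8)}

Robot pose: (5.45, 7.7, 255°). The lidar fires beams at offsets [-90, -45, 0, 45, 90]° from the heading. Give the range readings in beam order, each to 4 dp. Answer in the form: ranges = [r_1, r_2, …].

beam 1: φ=-90°, α=165°
  d=(-0.9659,0.2588)  start (5,7)  tX=0.4659 tY=1.1591  stride 1/|dx|=1.0353 1/|dy|=3.8637
    cross x-line → (4,7), t=0.4659
    cross y-line → (4,8), t=1.1591 (wall)
  → r_1 = 1.1591
beam 2: φ=-45°, α=210°
  d=(-0.8660,-0.5000)  start (5,7)  tX=0.5196 tY=1.4000  stride 1/|dx|=1.1547 1/|dy|=2.0000
    cross x-line → (4,7), t=0.5196
    cross y-line → (4,6), t=1.4000
    cross x-line → (3,6), t=1.6743
    cross x-line → (2,6), t=2.8290
    cross y-line → (2,5), t=3.4000
    cross x-line → (1,5), t=3.9837 (wall)
  → r_2 = 3.9837
beam 3: φ=0°, α=255°
  d=(-0.2588,-0.9659)  start (5,7)  tX=1.7387 tY=0.7247  stride 1/|dx|=3.8637 1/|dy|=1.0353
    cross y-line → (5,6), t=0.7247 (wall)
  → r_3 = 0.7247
beam 4: φ=45°, α=300°
  d=(0.5000,-0.8660)  start (5,7)  tX=1.1000 tY=0.8083  stride 1/|dx|=2.0000 1/|dy|=1.1547
    cross y-line → (5,6), t=0.8083 (wall)
  → r_4 = 0.8083
beam 5: φ=90°, α=345°
  d=(0.9659,-0.2588)  start (5,7)  tX=0.5694 tY=2.7046  stride 1/|dx|=1.0353 1/|dy|=3.8637
    cross x-line → (6,7), t=0.5694 (wall)
  → r_5 = 0.5694

ranges = [1.1591, 3.9837, 0.7247, 0.8083, 0.5694]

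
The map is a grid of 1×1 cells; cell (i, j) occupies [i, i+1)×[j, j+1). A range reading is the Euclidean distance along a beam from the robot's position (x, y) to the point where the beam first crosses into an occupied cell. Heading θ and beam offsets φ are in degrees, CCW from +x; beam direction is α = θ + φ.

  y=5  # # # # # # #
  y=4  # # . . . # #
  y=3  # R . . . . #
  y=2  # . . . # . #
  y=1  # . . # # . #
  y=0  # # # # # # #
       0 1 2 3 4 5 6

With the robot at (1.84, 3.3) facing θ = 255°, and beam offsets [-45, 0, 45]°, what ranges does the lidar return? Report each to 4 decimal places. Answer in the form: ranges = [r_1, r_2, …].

beam 1: φ=-45°, α=210°
  d=(-0.8660,-0.5000)  start (1,3)  tX=0.9699 tY=0.6000  stride 1/|dx|=1.1547 1/|dy|=2.0000
    cross y-line → (1,2), t=0.6000
    cross x-line → (0,2), t=0.9699 (wall)
  → r_1 = 0.9699
beam 2: φ=0°, α=255°
  d=(-0.2588,-0.9659)  start (1,3)  tX=3.2455 tY=0.3106  stride 1/|dx|=3.8637 1/|dy|=1.0353
    cross y-line → (1,2), t=0.3106
    cross y-line → (1,1), t=1.3459
    cross y-line → (1,0), t=2.3811 (wall)
  → r_2 = 2.3811
beam 3: φ=45°, α=300°
  d=(0.5000,-0.8660)  start (1,3)  tX=0.3200 tY=0.3464  stride 1/|dx|=2.0000 1/|dy|=1.1547
    cross x-line → (2,3), t=0.3200
    cross y-line → (2,2), t=0.3464
    cross y-line → (2,1), t=1.5011
    cross x-line → (3,1), t=2.3200 (wall)
  → r_3 = 2.3200

ranges = [0.9699, 2.3811, 2.3200]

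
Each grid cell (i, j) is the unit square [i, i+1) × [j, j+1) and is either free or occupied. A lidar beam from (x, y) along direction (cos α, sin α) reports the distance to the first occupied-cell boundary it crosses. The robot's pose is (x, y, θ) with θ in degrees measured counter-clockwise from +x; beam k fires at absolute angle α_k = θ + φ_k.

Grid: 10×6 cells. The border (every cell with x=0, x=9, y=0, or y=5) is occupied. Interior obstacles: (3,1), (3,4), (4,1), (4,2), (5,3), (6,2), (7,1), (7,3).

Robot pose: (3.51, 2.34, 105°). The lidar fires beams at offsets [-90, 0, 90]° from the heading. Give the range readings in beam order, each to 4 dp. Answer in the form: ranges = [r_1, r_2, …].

beam 1: φ=-90°, α=15°
  d=(0.9659,0.2588)  start (3,2)  tX=0.5073 tY=2.5500  stride 1/|dx|=1.0353 1/|dy|=3.8637
    cross x-line → (4,2), t=0.5073 (wall)
  → r_1 = 0.5073
beam 2: φ=0°, α=105°
  d=(-0.2588,0.9659)  start (3,2)  tX=1.9705 tY=0.6833  stride 1/|dx|=3.8637 1/|dy|=1.0353
    cross y-line → (3,3), t=0.6833
    cross y-line → (3,4), t=1.7186 (wall)
  → r_2 = 1.7186
beam 3: φ=90°, α=195°
  d=(-0.9659,-0.2588)  start (3,2)  tX=0.5280 tY=1.3137  stride 1/|dx|=1.0353 1/|dy|=3.8637
    cross x-line → (2,2), t=0.5280
    cross y-line → (2,1), t=1.3137
    cross x-line → (1,1), t=1.5633
    cross x-line → (0,1), t=2.5985 (wall)
  → r_3 = 2.5985

ranges = [0.5073, 1.7186, 2.5985]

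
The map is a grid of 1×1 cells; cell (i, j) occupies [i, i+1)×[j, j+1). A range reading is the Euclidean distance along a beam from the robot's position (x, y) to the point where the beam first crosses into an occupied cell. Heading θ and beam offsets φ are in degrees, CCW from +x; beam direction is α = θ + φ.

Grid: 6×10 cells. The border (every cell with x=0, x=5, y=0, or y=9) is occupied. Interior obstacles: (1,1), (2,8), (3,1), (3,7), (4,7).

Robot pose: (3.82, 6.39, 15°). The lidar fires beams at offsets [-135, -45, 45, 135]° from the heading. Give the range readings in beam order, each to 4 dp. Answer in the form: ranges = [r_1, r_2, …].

beam 1: φ=-135°, α=240°
  direction (-0.5000, -0.8660); cell (3,6); t to first gridline: x 1.6400, y 0.4503 (then +2.0000 / +1.1547)
    (3,5) via y @ 0.4503
    (3,4) via y @ 1.6050
    (2,4) via x @ 1.6400
    (2,3) via y @ 2.7597
    (1,3) via x @ 3.6400
    (1,2) via y @ 3.9144
    (1,1) via y @ 5.0691  # hit
  → r_1 = 5.0691
beam 2: φ=-45°, α=330°
  direction (0.8660, -0.5000); cell (3,6); t to first gridline: x 0.2078, y 0.7800 (then +1.1547 / +2.0000)
    (4,6) via x @ 0.2078
    (4,5) via y @ 0.7800
    (5,5) via x @ 1.3625  # hit
  → r_2 = 1.3625
beam 3: φ=45°, α=60°
  direction (0.5000, 0.8660); cell (3,6); t to first gridline: x 0.3600, y 0.7044 (then +2.0000 / +1.1547)
    (4,6) via x @ 0.3600
    (4,7) via y @ 0.7044  # hit
  → r_3 = 0.7044
beam 4: φ=135°, α=150°
  direction (-0.8660, 0.5000); cell (3,6); t to first gridline: x 0.9469, y 1.2200 (then +1.1547 / +2.0000)
    (2,6) via x @ 0.9469
    (2,7) via y @ 1.2200
    (1,7) via x @ 2.1016
    (1,8) via y @ 3.2200
    (0,8) via x @ 3.2563  # hit
  → r_4 = 3.2563

ranges = [5.0691, 1.3625, 0.7044, 3.2563]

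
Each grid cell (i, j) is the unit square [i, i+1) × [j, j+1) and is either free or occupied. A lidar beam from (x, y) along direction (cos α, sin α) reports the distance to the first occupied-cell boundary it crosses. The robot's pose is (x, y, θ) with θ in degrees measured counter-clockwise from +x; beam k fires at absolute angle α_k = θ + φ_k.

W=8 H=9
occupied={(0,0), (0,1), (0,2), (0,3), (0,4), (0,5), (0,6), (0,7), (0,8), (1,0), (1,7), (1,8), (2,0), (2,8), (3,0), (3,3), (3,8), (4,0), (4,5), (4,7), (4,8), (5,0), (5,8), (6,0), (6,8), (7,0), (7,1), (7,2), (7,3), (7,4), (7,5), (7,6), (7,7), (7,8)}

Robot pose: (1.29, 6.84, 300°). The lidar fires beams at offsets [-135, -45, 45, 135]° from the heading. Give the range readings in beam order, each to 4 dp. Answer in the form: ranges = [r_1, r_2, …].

ranges = [0.3002, 1.1205, 3.2455, 0.1656]

beam 1: φ=-135°, α=165°
  cosα=-0.9659 sinα=0.2588 | (1,6) | tMaxX 0.3002 tMaxY 0.6182 | tΔX 1.0353 tΔY 3.8637
    t=0.3002 [x] (0,6) — stop
  → r_1 = 0.3002
beam 2: φ=-45°, α=255°
  cosα=-0.2588 sinα=-0.9659 | (1,6) | tMaxX 1.1205 tMaxY 0.8696 | tΔX 3.8637 tΔY 1.0353
    t=0.8696 [y] (1,5)
    t=1.1205 [x] (0,5) — stop
  → r_2 = 1.1205
beam 3: φ=45°, α=345°
  cosα=0.9659 sinα=-0.2588 | (1,6) | tMaxX 0.7350 tMaxY 3.2455 | tΔX 1.0353 tΔY 3.8637
    t=0.7350 [x] (2,6)
    t=1.7703 [x] (3,6)
    t=2.8056 [x] (4,6)
    t=3.2455 [y] (4,5) — stop
  → r_3 = 3.2455
beam 4: φ=135°, α=75°
  cosα=0.2588 sinα=0.9659 | (1,6) | tMaxX 2.7432 tMaxY 0.1656 | tΔX 3.8637 tΔY 1.0353
    t=0.1656 [y] (1,7) — stop
  → r_4 = 0.1656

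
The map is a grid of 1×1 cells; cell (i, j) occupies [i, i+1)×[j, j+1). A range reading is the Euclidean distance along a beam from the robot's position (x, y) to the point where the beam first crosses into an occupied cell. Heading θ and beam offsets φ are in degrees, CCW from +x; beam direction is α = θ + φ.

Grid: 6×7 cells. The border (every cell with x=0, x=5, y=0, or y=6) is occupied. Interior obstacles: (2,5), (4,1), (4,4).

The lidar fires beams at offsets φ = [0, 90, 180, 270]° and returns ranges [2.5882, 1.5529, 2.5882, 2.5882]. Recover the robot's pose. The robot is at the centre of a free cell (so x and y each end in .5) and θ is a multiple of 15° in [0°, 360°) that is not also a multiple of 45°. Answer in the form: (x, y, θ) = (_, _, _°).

Enumerate (i+0.5, j+0.5, θ) over the 17 free cells and 16 admissible headings. For each, cast all 4 beams and compare to the given ranges.
  (2.5, 4.5, 255°): beam 1 = 3.6235 ≠ 2.5882 ✗
  (2.5, 1.5, 165°): beam 1 = 1.5529 ≠ 2.5882 ✗
  (3.5, 4.5, 30°): beam 1 = 0.5774 ≠ 2.5882 ✗
  (3.5, 4.5, 75°): beam 1 = 1.5529 ≠ 2.5882 ✗
  (2.5, 4.5, 285°): beam 1 = 3.6235 ≠ 2.5882 ✗
  …
  (3.5, 3.5, 255°): r_1=2.5882, r_2=1.5529, r_3=2.5882, r_4=2.5882 — all match ✓
Unique over the lattice → pose = (3.5, 3.5, 255°).

(x, y, θ) = (3.5, 3.5, 255°)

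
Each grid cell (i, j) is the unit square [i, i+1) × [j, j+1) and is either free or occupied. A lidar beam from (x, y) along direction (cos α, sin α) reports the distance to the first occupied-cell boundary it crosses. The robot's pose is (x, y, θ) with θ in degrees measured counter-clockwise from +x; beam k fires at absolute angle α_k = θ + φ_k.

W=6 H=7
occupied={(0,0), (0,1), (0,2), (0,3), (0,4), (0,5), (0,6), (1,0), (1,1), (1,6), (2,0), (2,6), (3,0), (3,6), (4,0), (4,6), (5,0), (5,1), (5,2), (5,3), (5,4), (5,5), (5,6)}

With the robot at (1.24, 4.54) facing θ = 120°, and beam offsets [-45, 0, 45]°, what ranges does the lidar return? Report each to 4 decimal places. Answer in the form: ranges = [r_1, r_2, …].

beam 1: φ=-45°, α=75°
  dir = (cos 75°, sin 75°) = (0.2588, 0.9659); from cell (1,4)
  next x-line at t=2.9364, next y-line at t=0.4762; Δt_x=3.8637, Δt_y=1.0353
    y: enter (1,5) at t=0.4762
    y: enter (1,6) at t=1.5115 ← occupied
  → r_1 = 1.5115
beam 2: φ=0°, α=120°
  dir = (cos 120°, sin 120°) = (-0.5000, 0.8660); from cell (1,4)
  next x-line at t=0.4800, next y-line at t=0.5312; Δt_x=2.0000, Δt_y=1.1547
    x: enter (0,4) at t=0.4800 ← occupied
  → r_2 = 0.4800
beam 3: φ=45°, α=165°
  dir = (cos 165°, sin 165°) = (-0.9659, 0.2588); from cell (1,4)
  next x-line at t=0.2485, next y-line at t=1.7773; Δt_x=1.0353, Δt_y=3.8637
    x: enter (0,4) at t=0.2485 ← occupied
  → r_3 = 0.2485

ranges = [1.5115, 0.4800, 0.2485]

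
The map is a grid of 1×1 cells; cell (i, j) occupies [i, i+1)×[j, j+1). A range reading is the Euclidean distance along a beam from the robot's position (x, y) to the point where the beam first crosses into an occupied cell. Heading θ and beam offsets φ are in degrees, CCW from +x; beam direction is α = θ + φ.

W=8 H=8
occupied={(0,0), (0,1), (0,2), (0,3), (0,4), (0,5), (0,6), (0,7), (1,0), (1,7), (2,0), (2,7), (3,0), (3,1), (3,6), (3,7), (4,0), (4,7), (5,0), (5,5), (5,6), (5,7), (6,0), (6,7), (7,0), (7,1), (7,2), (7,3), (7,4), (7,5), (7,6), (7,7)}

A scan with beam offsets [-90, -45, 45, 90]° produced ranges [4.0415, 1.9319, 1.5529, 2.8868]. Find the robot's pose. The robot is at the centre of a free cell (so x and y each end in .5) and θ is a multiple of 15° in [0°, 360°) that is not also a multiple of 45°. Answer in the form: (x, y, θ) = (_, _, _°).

(x, y, θ) = (3.5, 4.5, 60°)

Candidates: 32 free-cell centres × 16 headings = 512 poses. Raycast each; keep the one whose scan matches to 4 dp.
  (4.5, 5.5, 255°): beam 1 = 3.6235 ≠ 4.0415 ✗
  (1.5, 3.5, 300°): beam 1 = 0.5774 ≠ 4.0415 ✗
  (2.5, 3.5, 285°): beam 1 = 1.5529 ≠ 4.0415 ✗
  (6.5, 2.5, 105°): beam 1 = 0.5176 ≠ 4.0415 ✗
  …
  (3.5, 4.5, 60°): r_1=4.0415, r_2=1.9319, r_3=1.5529, r_4=2.8868 — all match ✓
No second candidate reproduces the full scan.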